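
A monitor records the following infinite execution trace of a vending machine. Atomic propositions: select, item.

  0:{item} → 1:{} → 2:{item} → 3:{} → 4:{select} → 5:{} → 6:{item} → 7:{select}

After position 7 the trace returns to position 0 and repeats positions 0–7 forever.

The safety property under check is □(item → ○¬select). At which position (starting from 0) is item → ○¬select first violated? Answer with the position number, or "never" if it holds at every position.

Check item → ○¬select at each position in order: 0 ✓, 1 ✓, 2 ✓, 3 ✓, 4 ✓, 5 ✓.
At position 6 the labels are {item} and the next position 7 has {select}, so item → ○¬select is false there. This is the first violation.

6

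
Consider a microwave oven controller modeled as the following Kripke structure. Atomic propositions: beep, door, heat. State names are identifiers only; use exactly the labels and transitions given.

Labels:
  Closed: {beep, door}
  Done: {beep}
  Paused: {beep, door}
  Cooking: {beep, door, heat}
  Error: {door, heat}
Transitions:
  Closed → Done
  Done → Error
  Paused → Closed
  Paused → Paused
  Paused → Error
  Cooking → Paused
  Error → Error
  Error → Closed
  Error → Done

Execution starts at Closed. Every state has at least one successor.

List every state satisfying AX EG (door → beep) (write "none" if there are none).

States satisfying EG (door → beep): {Paused, Cooking}.
States satisfying AX EG (door → beep): {Cooking}.

{Cooking}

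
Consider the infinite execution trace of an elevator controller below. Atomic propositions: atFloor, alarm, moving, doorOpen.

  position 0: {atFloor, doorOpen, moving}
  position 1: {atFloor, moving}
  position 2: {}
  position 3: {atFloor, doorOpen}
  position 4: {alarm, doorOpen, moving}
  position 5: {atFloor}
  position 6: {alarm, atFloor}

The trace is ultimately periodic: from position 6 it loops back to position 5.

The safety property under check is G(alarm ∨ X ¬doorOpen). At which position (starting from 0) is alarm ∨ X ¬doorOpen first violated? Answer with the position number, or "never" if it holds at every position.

2

Check alarm ∨ X ¬doorOpen at each position in order: 0 ✓, 1 ✓.
At position 2 the labels are {} and the next position 3 has {atFloor, doorOpen}, so alarm ∨ X ¬doorOpen is false there. This is the first violation.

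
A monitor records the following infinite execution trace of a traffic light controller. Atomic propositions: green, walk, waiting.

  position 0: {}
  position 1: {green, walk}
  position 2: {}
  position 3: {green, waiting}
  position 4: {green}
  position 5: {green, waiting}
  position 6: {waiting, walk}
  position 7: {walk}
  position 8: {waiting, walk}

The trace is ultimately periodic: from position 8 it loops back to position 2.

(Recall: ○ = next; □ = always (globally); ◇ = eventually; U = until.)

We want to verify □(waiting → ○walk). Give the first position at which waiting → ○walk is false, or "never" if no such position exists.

3

Check waiting → ○walk at each position in order: 0 ✓, 1 ✓, 2 ✓.
At position 3 the labels are {green, waiting} and the next position 4 has {green}, so waiting → ○walk is false there. This is the first violation.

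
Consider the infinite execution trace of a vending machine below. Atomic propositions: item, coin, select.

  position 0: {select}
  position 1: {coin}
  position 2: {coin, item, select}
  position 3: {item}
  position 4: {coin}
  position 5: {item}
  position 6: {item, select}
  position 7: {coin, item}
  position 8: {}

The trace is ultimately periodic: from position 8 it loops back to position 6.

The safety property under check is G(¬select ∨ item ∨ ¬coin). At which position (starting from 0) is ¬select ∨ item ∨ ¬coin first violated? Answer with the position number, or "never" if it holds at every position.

¬select ∨ item ∨ ¬coin holds at every position 0..8, and those are all the positions the trace ever visits, so the invariant G(¬select ∨ item ∨ ¬coin) is never violated.

never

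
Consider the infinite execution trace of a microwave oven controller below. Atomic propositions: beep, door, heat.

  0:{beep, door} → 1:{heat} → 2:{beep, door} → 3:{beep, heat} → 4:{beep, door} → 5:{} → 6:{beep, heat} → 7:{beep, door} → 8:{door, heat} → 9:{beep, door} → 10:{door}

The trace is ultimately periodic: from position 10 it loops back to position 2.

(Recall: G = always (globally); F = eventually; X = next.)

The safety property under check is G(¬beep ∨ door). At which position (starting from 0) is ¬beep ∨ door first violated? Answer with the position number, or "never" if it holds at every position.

3

Check ¬beep ∨ door at each position in order: 0 ✓, 1 ✓, 2 ✓.
At position 3 the labels are {beep, heat}, so ¬beep ∨ door is false there. This is the first violation.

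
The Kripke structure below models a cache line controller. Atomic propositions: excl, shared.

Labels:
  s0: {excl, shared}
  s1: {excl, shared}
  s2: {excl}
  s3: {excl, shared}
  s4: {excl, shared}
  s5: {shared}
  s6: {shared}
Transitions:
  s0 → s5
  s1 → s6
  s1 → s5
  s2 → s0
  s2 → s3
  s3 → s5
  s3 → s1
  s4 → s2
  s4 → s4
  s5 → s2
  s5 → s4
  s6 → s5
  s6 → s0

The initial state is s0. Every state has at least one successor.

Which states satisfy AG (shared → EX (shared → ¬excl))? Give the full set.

{s0, s1, s2, s3, s4, s5, s6}

States satisfying shared → EX (shared → ¬excl): {s0, s1, s2, s3, s4, s5, s6}.
States satisfying AG (shared → EX (shared → ¬excl)): {s0, s1, s2, s3, s4, s5, s6}.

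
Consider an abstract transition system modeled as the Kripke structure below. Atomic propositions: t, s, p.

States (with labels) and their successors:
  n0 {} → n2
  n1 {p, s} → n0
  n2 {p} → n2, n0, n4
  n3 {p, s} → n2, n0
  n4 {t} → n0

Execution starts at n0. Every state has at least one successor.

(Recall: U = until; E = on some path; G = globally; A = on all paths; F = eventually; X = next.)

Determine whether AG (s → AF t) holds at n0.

States satisfying s → AF t: {n0, n2, n4}.
States satisfying AG (s → AF t): {n0, n2, n4}.
Every state reachable from n0 satisfies s → AF t.
n0 ∈ Sat(AG (s → AF t)).

Yes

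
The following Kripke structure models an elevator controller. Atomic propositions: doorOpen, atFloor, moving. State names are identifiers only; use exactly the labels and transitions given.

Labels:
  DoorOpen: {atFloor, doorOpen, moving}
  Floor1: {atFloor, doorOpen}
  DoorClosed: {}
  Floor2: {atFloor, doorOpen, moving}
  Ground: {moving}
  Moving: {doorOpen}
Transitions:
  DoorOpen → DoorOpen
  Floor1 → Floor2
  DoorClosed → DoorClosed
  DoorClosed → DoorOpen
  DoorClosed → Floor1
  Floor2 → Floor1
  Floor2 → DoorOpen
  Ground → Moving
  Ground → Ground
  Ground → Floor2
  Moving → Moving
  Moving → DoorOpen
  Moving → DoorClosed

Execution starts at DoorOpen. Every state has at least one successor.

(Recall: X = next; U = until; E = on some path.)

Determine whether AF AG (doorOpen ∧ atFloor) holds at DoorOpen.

Satisfied

States satisfying AG (doorOpen ∧ atFloor): {DoorOpen, Floor1, Floor2}.
States satisfying AF AG (doorOpen ∧ atFloor): {DoorOpen, Floor1, Floor2}.
DoorOpen ∈ Sat(AF AG (doorOpen ∧ atFloor)).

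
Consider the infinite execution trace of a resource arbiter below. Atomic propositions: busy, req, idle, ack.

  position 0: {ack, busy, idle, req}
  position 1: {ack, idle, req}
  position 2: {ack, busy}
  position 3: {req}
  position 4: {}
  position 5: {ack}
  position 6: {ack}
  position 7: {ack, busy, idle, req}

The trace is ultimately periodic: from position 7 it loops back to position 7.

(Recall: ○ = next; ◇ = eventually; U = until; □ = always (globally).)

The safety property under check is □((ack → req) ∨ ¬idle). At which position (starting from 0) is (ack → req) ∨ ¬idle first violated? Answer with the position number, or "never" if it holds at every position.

(ack → req) ∨ ¬idle holds at every position 0..7, and those are all the positions the trace ever visits, so the invariant □((ack → req) ∨ ¬idle) is never violated.

never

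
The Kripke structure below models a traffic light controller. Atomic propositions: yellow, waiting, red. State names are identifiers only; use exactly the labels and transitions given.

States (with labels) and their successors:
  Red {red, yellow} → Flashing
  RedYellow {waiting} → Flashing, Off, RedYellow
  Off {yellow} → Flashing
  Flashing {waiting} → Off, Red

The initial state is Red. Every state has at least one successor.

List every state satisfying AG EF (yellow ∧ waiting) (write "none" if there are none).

none

States satisfying EF (yellow ∧ waiting): ∅.
States satisfying AG EF (yellow ∧ waiting): ∅.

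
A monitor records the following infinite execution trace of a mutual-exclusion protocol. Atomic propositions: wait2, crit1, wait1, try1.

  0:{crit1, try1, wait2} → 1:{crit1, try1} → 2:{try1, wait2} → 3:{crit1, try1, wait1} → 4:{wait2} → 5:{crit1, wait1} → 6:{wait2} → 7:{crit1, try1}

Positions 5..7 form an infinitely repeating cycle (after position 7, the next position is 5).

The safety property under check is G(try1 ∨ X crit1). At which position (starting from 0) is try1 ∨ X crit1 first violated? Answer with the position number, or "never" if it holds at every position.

5

Check try1 ∨ X crit1 at each position in order: 0 ✓, 1 ✓, 2 ✓, 3 ✓, 4 ✓.
At position 5 the labels are {crit1, wait1} and the next position 6 has {wait2}, so try1 ∨ X crit1 is false there. This is the first violation.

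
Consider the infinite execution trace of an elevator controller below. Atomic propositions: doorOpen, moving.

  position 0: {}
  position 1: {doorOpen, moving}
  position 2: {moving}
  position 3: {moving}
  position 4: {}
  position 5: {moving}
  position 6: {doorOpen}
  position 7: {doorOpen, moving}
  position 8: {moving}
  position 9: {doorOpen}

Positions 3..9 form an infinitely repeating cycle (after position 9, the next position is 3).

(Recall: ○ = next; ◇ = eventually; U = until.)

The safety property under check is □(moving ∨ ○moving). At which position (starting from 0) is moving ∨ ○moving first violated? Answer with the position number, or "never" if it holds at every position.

moving ∨ ○moving holds at every position 0..9, and those are all the positions the trace ever visits, so the invariant □(moving ∨ ○moving) is never violated.

never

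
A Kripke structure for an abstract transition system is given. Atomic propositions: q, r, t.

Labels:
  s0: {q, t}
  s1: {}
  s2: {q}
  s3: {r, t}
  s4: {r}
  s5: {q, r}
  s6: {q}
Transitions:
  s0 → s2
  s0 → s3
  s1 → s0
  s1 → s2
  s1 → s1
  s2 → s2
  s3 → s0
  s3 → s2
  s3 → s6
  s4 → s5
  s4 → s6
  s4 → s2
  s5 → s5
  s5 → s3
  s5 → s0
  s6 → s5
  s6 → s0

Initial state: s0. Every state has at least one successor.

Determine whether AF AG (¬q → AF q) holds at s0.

Satisfied

States satisfying AG (¬q → AF q): {s0, s2, s3, s4, s5, s6}.
States satisfying AF AG (¬q → AF q): {s0, s2, s3, s4, s5, s6}.
s0 ∈ Sat(AF AG (¬q → AF q)).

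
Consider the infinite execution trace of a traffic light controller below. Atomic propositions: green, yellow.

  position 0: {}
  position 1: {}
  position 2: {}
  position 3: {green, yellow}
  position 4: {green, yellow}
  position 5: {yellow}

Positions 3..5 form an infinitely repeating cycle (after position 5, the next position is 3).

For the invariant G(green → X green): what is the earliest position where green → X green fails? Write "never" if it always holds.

Check green → X green at each position in order: 0 ✓, 1 ✓, 2 ✓, 3 ✓.
At position 4 the labels are {green, yellow} and the next position 5 has {yellow}, so green → X green is false there. This is the first violation.

4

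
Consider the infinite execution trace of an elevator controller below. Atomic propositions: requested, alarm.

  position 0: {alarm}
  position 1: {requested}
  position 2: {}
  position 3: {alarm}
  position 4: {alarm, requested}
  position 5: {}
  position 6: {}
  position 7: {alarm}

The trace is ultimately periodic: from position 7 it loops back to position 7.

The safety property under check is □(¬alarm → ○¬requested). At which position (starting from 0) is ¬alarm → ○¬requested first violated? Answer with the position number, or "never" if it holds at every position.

¬alarm → ○¬requested holds at every position 0..7, and those are all the positions the trace ever visits, so the invariant □(¬alarm → ○¬requested) is never violated.

never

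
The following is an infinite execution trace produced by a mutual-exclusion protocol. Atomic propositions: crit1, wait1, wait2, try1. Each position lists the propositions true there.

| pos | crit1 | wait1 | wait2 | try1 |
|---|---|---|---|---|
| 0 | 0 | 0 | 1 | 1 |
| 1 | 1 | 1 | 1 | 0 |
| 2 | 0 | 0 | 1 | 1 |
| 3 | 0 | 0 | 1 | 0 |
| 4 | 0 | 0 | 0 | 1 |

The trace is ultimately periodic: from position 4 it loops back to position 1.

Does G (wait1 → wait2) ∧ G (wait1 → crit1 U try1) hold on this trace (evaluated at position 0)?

Satisfied

wait1 → wait2 holds at every position 0..4, and those are all positions ever visited, so G (wait1 → wait2) holds.
Positions where wait1 holds: 1.
Check wait2 at each: 1→ok.
wait1 → crit1 U try1 holds at every position 0..4, and those are all positions ever visited, so G (wait1 → crit1 U try1) holds.
Positions where wait1 holds: 1.
Check crit1 U try1 at each: 1→ok.
At position 0: G (wait1 → wait2) is true; G (wait1 → crit1 U try1) is true; so G (wait1 → wait2) ∧ G (wait1 → crit1 U try1) is true.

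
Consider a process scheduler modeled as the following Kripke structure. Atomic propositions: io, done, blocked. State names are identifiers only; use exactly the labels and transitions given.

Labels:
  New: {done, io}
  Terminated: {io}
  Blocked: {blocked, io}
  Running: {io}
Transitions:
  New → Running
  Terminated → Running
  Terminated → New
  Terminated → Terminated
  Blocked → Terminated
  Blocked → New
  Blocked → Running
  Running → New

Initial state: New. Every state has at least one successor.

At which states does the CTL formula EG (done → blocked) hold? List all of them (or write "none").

States satisfying done → blocked: {Terminated, Blocked, Running}.
States satisfying EG (done → blocked): {Terminated, Blocked}.

{Terminated, Blocked}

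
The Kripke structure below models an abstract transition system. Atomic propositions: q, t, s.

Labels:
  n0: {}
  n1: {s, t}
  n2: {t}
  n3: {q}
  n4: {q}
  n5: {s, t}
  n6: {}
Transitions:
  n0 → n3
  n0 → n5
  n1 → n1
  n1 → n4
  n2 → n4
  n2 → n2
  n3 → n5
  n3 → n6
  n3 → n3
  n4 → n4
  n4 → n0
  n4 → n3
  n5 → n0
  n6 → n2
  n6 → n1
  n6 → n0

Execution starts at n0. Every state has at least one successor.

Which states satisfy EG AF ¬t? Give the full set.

{n0, n3, n4, n5, n6}

States satisfying AF ¬t: {n0, n3, n4, n5, n6}.
States satisfying EG AF ¬t: {n0, n3, n4, n5, n6}.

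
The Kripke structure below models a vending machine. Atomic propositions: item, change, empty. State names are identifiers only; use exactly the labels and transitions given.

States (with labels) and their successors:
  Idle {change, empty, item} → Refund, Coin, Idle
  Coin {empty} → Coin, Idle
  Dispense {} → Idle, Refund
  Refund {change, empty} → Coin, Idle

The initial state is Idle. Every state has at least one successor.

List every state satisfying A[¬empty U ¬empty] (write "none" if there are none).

States satisfying ¬empty: {Dispense}.
States satisfying A[¬empty U ¬empty]: {Dispense}.

{Dispense}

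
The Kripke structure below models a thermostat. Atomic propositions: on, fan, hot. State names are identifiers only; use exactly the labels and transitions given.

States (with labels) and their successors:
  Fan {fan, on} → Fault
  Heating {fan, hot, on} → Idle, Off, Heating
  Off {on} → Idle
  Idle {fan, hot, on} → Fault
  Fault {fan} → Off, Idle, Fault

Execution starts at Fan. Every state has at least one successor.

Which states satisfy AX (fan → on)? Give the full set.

{Heating, Off}

States satisfying fan → on: {Fan, Heating, Off, Idle}.
States satisfying AX (fan → on): {Heating, Off}.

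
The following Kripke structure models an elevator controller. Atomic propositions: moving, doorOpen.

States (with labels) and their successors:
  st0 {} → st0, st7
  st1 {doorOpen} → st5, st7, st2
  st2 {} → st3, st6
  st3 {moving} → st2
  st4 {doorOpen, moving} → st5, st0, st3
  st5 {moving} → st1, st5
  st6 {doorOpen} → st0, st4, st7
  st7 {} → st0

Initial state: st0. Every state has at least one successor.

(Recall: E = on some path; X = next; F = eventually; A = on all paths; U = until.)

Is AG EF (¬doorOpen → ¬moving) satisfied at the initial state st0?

Satisfied

States satisfying EF (¬doorOpen → ¬moving): {st0, st1, st2, st3, st4, st5, st6, st7}.
States satisfying AG EF (¬doorOpen → ¬moving): {st0, st1, st2, st3, st4, st5, st6, st7}.
Every state reachable from st0 satisfies EF (¬doorOpen → ¬moving).
st0 ∈ Sat(AG EF (¬doorOpen → ¬moving)).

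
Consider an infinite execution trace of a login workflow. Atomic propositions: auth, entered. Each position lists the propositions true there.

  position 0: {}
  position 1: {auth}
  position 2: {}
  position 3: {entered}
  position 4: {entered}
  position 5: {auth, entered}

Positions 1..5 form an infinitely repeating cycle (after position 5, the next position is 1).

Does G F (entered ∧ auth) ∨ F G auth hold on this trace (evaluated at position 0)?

Yes

F (entered ∧ auth) holds at every position 0..5, and those are all positions ever visited, so G F (entered ∧ auth) holds.
G auth is false at every position 0..5, so it never becomes true and F G auth fails.
At position 0: G F (entered ∧ auth) is true; F G auth is false; so G F (entered ∧ auth) ∨ F G auth is true.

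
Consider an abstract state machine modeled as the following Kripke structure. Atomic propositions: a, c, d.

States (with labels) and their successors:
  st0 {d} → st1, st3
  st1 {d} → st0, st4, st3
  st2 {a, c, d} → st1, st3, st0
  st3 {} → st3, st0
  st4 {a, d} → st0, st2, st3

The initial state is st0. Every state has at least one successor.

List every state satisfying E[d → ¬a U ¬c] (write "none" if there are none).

{st0, st1, st3, st4}

States satisfying d → ¬a: {st0, st1, st3}.
States satisfying ¬c: {st0, st1, st3, st4}.
States satisfying E[d → ¬a U ¬c]: {st0, st1, st3, st4}.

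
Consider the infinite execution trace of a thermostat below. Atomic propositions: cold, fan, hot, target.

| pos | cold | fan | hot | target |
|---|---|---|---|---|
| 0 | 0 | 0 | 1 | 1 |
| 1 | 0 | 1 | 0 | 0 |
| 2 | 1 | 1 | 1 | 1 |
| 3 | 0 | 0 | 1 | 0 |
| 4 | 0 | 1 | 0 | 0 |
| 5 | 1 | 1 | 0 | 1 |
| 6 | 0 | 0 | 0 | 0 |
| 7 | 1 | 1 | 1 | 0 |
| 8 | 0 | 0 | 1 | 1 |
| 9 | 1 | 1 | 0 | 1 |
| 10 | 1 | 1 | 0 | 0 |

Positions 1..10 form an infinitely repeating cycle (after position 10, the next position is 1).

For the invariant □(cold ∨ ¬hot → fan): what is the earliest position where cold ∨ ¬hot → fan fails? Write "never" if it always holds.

Check cold ∨ ¬hot → fan at each position in order: 0 ✓, 1 ✓, 2 ✓, 3 ✓, 4 ✓, 5 ✓.
At position 6 the labels are {}, so cold ∨ ¬hot → fan is false there. This is the first violation.

6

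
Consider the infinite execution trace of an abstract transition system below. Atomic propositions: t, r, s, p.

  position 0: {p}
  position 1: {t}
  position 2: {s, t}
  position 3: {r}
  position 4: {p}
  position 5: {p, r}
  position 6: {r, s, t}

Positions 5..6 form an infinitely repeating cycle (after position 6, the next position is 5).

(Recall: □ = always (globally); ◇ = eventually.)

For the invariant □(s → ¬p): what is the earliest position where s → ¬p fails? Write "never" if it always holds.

never

s → ¬p holds at every position 0..6, and those are all the positions the trace ever visits, so the invariant □(s → ¬p) is never violated.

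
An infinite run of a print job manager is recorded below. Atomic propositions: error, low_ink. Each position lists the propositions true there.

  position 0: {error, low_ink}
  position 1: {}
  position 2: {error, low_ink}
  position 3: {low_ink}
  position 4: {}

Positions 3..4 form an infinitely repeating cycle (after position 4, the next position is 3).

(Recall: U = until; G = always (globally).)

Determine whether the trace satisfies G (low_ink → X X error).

Does not hold

low_ink → X X error must hold at every position from 0 onward. It fails at position 2, so G (low_ink → X X error) is false.
Positions where low_ink holds: 0, 2, 3.
Check X X error at each: 0→ok, 2→fails, 3→fails.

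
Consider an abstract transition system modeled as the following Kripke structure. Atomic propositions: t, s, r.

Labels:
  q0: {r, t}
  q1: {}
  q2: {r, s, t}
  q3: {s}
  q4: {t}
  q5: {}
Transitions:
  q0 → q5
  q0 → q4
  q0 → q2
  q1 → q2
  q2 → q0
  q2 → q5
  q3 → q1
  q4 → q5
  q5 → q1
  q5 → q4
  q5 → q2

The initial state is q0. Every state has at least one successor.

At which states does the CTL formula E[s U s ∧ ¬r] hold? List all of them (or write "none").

States satisfying s: {q2, q3}.
States satisfying s ∧ ¬r: {q3}.
States satisfying E[s U s ∧ ¬r]: {q3}.

{q3}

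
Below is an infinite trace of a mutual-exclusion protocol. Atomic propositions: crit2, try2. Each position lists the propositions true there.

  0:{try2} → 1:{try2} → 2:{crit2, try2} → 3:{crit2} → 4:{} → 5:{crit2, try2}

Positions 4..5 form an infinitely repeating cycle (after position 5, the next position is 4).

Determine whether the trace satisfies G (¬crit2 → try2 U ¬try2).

¬crit2 → try2 U ¬try2 holds at every position 0..5, and those are all positions ever visited, so G (¬crit2 → try2 U ¬try2) holds.
Positions where ¬crit2 holds: 0, 1, 4.
Check try2 U ¬try2 at each: 0→ok, 1→ok, 4→ok.

Satisfied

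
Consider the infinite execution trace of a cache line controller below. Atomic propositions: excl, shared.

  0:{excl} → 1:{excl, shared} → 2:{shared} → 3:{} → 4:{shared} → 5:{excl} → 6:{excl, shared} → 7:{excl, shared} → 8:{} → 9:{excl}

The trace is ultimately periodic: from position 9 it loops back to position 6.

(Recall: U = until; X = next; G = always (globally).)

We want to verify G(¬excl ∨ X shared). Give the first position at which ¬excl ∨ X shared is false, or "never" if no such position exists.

7

Check ¬excl ∨ X shared at each position in order: 0 ✓, 1 ✓, 2 ✓, 3 ✓, 4 ✓, 5 ✓, 6 ✓.
At position 7 the labels are {excl, shared} and the next position 8 has {}, so ¬excl ∨ X shared is false there. This is the first violation.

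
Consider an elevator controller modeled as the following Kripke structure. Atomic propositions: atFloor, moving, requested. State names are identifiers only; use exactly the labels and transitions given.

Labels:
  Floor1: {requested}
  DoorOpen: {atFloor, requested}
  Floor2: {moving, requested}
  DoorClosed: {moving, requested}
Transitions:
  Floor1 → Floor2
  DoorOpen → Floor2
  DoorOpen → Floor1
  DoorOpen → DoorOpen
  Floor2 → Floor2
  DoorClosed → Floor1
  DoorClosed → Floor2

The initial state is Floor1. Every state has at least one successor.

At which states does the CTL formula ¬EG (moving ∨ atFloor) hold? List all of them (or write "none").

{Floor1}

States satisfying moving ∨ atFloor: {DoorOpen, Floor2, DoorClosed}.
States satisfying EG (moving ∨ atFloor): {DoorOpen, Floor2, DoorClosed}.
States satisfying ¬EG (moving ∨ atFloor): {Floor1}.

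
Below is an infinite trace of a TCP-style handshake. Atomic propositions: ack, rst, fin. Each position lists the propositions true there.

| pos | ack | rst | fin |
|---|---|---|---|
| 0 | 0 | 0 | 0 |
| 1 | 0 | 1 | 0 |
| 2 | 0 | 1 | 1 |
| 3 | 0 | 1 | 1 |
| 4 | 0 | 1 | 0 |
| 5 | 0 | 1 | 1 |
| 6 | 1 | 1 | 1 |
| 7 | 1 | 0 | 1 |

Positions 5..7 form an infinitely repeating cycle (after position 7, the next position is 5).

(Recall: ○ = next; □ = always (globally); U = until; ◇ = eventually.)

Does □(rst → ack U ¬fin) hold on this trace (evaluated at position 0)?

rst → ack U ¬fin must hold at every position from 0 onward. It fails at position 2, so □(rst → ack U ¬fin) is false.
Positions where rst holds: 1, 2, 3, 4, 5, 6.
Check ack U ¬fin at each: 1→ok, 2→fails, 3→fails, 4→ok, 5→fails, 6→fails.

Violated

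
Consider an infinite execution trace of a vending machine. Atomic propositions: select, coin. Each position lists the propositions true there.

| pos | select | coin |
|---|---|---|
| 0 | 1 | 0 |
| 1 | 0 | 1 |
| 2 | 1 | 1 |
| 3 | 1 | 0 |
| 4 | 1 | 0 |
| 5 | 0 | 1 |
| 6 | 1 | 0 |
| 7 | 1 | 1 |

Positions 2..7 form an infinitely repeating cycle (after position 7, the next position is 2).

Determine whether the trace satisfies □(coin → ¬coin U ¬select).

Does not hold

coin → ¬coin U ¬select must hold at every position from 0 onward. It fails at position 2, so □(coin → ¬coin U ¬select) is false.
Positions where coin holds: 1, 2, 5, 7.
Check ¬coin U ¬select at each: 1→ok, 2→fails, 5→ok, 7→fails.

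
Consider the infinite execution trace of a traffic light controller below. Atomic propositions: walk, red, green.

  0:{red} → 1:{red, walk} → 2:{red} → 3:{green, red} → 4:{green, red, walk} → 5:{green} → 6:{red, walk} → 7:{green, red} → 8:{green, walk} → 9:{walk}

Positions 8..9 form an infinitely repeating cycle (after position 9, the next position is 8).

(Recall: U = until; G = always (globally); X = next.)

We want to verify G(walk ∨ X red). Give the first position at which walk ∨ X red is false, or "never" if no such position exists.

Check walk ∨ X red at each position in order: 0 ✓, 1 ✓, 2 ✓, 3 ✓, 4 ✓, 5 ✓, 6 ✓.
At position 7 the labels are {green, red} and the next position 8 has {green, walk}, so walk ∨ X red is false there. This is the first violation.

7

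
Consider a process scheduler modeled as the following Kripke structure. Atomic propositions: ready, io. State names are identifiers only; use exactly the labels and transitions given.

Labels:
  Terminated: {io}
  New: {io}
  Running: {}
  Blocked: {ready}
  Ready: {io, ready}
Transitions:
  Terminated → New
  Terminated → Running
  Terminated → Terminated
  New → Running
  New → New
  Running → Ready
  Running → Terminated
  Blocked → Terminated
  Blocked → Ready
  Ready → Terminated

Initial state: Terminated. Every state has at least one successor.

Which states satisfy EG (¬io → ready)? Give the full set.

States satisfying ¬io → ready: {Terminated, New, Blocked, Ready}.
States satisfying EG (¬io → ready): {Terminated, New, Blocked, Ready}.

{Terminated, New, Blocked, Ready}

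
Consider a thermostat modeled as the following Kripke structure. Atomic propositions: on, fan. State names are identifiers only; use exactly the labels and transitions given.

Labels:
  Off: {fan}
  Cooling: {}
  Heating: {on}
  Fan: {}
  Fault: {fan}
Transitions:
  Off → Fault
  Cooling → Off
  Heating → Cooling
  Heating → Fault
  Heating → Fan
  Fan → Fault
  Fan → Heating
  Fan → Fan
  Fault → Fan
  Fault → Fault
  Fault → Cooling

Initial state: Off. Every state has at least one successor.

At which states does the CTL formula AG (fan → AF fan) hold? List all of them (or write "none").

{Off, Cooling, Heating, Fan, Fault}

States satisfying fan → AF fan: {Off, Cooling, Heating, Fan, Fault}.
States satisfying AG (fan → AF fan): {Off, Cooling, Heating, Fan, Fault}.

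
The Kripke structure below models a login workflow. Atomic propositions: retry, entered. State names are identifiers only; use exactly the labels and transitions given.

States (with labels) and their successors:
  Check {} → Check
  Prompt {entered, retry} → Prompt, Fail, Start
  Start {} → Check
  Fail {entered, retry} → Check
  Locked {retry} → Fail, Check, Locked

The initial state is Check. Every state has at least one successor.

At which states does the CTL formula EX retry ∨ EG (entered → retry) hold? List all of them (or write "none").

States satisfying retry: {Prompt, Fail, Locked}.
States satisfying EX retry: {Prompt, Locked}.
States satisfying entered → retry: {Check, Prompt, Start, Fail, Locked}.
States satisfying EG (entered → retry): {Check, Prompt, Start, Fail, Locked}.
States satisfying EX retry ∨ EG (entered → retry): {Check, Prompt, Start, Fail, Locked}.

{Check, Prompt, Start, Fail, Locked}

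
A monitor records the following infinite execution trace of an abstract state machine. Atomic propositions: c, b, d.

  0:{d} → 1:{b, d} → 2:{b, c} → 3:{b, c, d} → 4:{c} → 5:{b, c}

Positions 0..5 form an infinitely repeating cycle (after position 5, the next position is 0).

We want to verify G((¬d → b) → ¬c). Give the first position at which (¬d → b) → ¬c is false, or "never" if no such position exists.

Check (¬d → b) → ¬c at each position in order: 0 ✓, 1 ✓.
At position 2 the labels are {b, c}, so (¬d → b) → ¬c is false there. This is the first violation.

2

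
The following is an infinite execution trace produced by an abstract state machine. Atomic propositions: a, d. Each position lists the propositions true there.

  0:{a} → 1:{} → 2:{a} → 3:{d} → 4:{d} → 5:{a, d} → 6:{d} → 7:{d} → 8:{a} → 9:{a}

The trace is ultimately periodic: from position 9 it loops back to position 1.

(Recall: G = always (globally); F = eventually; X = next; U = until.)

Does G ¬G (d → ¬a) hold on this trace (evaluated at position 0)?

Holds

¬G (d → ¬a) holds at every position 0..9, and those are all positions ever visited, so G ¬G (d → ¬a) holds.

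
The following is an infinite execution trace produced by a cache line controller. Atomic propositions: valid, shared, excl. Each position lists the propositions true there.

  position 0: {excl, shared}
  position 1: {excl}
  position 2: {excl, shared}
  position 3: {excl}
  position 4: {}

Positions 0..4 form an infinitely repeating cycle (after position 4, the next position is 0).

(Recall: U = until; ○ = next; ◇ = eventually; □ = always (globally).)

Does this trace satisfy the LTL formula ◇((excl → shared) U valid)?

No

(excl → shared) U valid is false at every position 0..4, so it never becomes true and ◇((excl → shared) U valid) fails.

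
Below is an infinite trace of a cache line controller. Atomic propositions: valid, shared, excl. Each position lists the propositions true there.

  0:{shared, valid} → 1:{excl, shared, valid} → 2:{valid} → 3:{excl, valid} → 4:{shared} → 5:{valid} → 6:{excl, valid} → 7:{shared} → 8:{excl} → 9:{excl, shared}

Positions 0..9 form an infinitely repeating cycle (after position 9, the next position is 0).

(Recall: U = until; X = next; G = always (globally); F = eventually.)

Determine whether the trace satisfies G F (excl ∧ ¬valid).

Satisfied

F (excl ∧ ¬valid) holds at every position 0..9, and those are all positions ever visited, so G F (excl ∧ ¬valid) holds.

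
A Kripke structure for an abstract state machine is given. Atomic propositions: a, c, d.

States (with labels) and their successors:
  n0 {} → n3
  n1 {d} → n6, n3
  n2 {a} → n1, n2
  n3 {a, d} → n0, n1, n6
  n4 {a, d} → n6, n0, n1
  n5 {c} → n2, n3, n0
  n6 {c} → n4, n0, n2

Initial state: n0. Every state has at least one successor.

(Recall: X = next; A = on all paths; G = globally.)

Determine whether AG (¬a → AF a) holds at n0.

Satisfied

States satisfying ¬a → AF a: {n0, n1, n2, n3, n4, n5, n6}.
States satisfying AG (¬a → AF a): {n0, n1, n2, n3, n4, n5, n6}.
Every state reachable from n0 satisfies ¬a → AF a.
n0 ∈ Sat(AG (¬a → AF a)).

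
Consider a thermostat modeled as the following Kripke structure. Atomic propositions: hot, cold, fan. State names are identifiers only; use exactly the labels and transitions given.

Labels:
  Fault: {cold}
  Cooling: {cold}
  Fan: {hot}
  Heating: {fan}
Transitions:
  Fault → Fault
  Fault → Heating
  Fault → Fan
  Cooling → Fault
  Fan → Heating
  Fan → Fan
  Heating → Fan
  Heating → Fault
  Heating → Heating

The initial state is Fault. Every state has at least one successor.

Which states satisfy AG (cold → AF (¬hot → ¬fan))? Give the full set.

{Fault, Cooling, Fan, Heating}

States satisfying cold → AF (¬hot → ¬fan): {Fault, Cooling, Fan, Heating}.
States satisfying AG (cold → AF (¬hot → ¬fan)): {Fault, Cooling, Fan, Heating}.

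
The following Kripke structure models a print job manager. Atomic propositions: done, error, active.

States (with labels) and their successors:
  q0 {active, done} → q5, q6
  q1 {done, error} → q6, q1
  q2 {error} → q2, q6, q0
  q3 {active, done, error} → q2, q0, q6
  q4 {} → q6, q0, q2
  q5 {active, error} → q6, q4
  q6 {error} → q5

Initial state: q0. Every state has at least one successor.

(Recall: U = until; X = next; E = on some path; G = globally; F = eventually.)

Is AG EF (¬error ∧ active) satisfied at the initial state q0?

Yes

States satisfying EF (¬error ∧ active): {q0, q1, q2, q3, q4, q5, q6}.
States satisfying AG EF (¬error ∧ active): {q0, q1, q2, q3, q4, q5, q6}.
Every state reachable from q0 satisfies EF (¬error ∧ active).
q0 ∈ Sat(AG EF (¬error ∧ active)).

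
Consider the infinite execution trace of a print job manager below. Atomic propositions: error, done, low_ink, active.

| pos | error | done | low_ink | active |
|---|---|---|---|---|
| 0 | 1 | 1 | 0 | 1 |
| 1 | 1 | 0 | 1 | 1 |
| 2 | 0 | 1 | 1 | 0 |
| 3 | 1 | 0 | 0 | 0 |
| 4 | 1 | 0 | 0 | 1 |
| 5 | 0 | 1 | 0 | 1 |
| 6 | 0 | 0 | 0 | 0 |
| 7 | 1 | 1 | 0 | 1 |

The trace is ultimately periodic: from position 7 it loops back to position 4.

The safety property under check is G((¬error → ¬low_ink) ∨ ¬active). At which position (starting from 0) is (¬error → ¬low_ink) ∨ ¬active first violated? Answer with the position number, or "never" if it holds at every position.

never

(¬error → ¬low_ink) ∨ ¬active holds at every position 0..7, and those are all the positions the trace ever visits, so the invariant G((¬error → ¬low_ink) ∨ ¬active) is never violated.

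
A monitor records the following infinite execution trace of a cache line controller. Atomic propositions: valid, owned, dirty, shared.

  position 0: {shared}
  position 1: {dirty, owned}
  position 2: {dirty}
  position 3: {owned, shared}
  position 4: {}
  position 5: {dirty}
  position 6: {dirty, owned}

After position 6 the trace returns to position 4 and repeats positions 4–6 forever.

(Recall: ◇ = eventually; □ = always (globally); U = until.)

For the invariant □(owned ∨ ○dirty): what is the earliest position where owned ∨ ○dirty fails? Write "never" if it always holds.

2

Check owned ∨ ○dirty at each position in order: 0 ✓, 1 ✓.
At position 2 the labels are {dirty} and the next position 3 has {owned, shared}, so owned ∨ ○dirty is false there. This is the first violation.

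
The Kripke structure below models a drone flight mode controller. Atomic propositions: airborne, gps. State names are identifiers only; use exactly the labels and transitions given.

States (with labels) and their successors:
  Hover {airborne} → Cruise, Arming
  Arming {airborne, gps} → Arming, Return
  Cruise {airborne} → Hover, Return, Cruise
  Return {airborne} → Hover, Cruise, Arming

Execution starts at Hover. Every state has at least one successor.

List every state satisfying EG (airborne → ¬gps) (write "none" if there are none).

{Hover, Cruise, Return}

States satisfying airborne → ¬gps: {Hover, Cruise, Return}.
States satisfying EG (airborne → ¬gps): {Hover, Cruise, Return}.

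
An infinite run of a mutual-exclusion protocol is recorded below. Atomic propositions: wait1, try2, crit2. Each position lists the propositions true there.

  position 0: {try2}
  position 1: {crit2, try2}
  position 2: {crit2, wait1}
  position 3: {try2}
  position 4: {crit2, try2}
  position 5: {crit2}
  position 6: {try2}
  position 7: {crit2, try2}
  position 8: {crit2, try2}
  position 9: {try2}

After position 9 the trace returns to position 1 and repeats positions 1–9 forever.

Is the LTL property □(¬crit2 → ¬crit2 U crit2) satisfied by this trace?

¬crit2 → ¬crit2 U crit2 holds at every position 0..9, and those are all positions ever visited, so □(¬crit2 → ¬crit2 U crit2) holds.
Positions where ¬crit2 holds: 0, 3, 6, 9.
Check ¬crit2 U crit2 at each: 0→ok, 3→ok, 6→ok, 9→ok.

Yes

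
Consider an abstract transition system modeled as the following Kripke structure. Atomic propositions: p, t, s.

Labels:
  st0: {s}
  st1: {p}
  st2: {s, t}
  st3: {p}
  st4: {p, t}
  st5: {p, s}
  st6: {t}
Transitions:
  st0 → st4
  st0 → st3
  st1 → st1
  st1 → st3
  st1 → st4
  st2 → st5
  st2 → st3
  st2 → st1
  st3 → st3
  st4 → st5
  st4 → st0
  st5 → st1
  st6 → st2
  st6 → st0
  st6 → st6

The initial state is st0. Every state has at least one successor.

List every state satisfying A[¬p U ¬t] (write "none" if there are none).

States satisfying ¬p: {st0, st2, st6}.
States satisfying ¬t: {st0, st1, st3, st5}.
States satisfying A[¬p U ¬t]: {st0, st1, st2, st3, st5}.

{st0, st1, st2, st3, st5}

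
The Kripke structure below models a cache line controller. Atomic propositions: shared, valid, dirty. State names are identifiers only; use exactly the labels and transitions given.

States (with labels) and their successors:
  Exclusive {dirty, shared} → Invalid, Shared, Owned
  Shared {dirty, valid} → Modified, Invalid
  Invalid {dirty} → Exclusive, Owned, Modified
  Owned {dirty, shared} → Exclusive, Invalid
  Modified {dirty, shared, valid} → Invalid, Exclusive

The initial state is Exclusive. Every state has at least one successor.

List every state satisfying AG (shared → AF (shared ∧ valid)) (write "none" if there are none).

none

States satisfying shared → AF (shared ∧ valid): {Shared, Invalid, Modified}.
States satisfying AG (shared → AF (shared ∧ valid)): ∅.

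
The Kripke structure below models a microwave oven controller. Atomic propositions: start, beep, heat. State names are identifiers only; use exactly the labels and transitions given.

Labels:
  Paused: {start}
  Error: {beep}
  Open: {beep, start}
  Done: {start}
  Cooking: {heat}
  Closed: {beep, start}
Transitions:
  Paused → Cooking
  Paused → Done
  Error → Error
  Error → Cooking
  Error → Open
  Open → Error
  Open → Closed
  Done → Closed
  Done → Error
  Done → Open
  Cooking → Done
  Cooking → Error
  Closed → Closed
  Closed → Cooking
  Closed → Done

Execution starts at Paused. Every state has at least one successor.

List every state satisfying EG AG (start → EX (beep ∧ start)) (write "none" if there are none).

States satisfying AG (start → EX (beep ∧ start)): {Error, Open, Done, Cooking, Closed}.
States satisfying EG AG (start → EX (beep ∧ start)): {Error, Open, Done, Cooking, Closed}.

{Error, Open, Done, Cooking, Closed}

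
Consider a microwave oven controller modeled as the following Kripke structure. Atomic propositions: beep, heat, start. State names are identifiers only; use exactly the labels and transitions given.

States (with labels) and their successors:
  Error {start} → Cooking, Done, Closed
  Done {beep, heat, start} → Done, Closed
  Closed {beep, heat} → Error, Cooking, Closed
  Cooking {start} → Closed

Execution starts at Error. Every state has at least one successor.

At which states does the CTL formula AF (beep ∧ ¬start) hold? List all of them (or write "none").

States satisfying beep ∧ ¬start: {Closed}.
States satisfying AF (beep ∧ ¬start): {Closed, Cooking}.

{Closed, Cooking}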